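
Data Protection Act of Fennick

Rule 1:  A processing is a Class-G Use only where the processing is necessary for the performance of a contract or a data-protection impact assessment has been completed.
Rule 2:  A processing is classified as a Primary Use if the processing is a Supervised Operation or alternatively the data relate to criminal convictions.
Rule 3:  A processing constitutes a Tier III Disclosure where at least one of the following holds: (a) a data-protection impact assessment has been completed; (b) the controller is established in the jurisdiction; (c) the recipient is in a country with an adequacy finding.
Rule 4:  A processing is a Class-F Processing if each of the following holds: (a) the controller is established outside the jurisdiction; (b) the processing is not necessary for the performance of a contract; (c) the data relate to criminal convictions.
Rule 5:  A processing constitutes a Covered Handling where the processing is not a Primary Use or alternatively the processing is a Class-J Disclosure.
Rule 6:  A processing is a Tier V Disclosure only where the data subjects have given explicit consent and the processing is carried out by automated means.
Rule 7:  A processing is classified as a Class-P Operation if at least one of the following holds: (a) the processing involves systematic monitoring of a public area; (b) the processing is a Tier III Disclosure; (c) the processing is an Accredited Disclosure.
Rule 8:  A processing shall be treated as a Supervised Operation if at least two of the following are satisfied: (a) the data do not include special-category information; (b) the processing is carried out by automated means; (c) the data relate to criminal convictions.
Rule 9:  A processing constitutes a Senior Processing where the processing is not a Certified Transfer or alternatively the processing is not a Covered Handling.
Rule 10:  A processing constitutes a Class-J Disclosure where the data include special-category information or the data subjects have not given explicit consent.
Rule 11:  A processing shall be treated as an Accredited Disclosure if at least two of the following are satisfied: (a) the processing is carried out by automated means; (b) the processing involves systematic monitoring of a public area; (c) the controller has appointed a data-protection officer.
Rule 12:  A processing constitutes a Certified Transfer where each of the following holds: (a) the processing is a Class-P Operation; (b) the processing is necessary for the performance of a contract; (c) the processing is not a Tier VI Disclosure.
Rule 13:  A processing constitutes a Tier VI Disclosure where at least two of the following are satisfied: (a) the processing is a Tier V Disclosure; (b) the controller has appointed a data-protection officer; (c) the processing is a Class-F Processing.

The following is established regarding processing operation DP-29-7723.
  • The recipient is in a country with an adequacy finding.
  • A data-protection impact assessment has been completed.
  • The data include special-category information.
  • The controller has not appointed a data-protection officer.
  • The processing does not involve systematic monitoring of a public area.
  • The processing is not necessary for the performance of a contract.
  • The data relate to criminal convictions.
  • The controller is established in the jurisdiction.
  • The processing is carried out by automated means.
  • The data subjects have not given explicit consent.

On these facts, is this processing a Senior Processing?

rule 3 — Tier III Disclosure: [a data-protection impact assessment has been completed? yes] OR [the controller is established in the jurisdiction? yes] OR [the recipient is in a country with an adequacy finding? yes] → satisfied.
rule 11 — Accredited Disclosure: the processing is carried out by automated means? yes; the processing involves systematic monitoring of a public area? no; the controller has appointed a data-protection officer? no — 1 of 3 hold (need ≥2) → not satisfied.
rule 7 — Class-P Operation: [the processing involves systematic monitoring of a public area? no] OR [Tier III Disclosure (rule 3)? yes] OR [Accredited Disclosure (rule 11)? no] → satisfied.
rule 6 — Tier V Disclosure: [the data subjects have given explicit consent? no] AND [the processing is carried out by automated means? yes] → not satisfied.
rule 4 — Class-F Processing: [the controller is established outside the jurisdiction? no] AND [the processing is not necessary for the performance of a contract? yes] AND [the data relate to criminal convictions? yes] → not satisfied.
rule 13 — Tier VI Disclosure: Tier V Disclosure (rule 6)? no; the controller has appointed a data-protection officer? no; Class-F Processing (rule 4)? no — 0 of 3 hold (need ≥2) → not satisfied.
rule 12 — Certified Transfer: [Class-P Operation (rule 7)? yes] AND [the processing is necessary for the performance of a contract? no] AND [not a Tier VI Disclosure (rule 13)? yes] → not satisfied.
rule 8 — Supervised Operation: the data do not include special-category information? no; the processing is carried out by automated means? yes; the data relate to criminal convictions? yes — 2 of 3 hold (need ≥2) → satisfied.
rule 2 — Primary Use: [Supervised Operation (rule 8)? yes] OR [the data relate to criminal convictions? yes] → satisfied.
rule 10 — Class-J Disclosure: [the data include special-category information? yes] OR [the data subjects have not given explicit consent? yes] → satisfied.
rule 5 — Covered Handling: [not a Primary Use (rule 2)? no] OR [Class-J Disclosure (rule 10)? yes] → satisfied.
rule 9 — Senior Processing: [not a Certified Transfer (rule 12)? yes] OR [not a Covered Handling (rule 5)? no] → satisfied.

Yes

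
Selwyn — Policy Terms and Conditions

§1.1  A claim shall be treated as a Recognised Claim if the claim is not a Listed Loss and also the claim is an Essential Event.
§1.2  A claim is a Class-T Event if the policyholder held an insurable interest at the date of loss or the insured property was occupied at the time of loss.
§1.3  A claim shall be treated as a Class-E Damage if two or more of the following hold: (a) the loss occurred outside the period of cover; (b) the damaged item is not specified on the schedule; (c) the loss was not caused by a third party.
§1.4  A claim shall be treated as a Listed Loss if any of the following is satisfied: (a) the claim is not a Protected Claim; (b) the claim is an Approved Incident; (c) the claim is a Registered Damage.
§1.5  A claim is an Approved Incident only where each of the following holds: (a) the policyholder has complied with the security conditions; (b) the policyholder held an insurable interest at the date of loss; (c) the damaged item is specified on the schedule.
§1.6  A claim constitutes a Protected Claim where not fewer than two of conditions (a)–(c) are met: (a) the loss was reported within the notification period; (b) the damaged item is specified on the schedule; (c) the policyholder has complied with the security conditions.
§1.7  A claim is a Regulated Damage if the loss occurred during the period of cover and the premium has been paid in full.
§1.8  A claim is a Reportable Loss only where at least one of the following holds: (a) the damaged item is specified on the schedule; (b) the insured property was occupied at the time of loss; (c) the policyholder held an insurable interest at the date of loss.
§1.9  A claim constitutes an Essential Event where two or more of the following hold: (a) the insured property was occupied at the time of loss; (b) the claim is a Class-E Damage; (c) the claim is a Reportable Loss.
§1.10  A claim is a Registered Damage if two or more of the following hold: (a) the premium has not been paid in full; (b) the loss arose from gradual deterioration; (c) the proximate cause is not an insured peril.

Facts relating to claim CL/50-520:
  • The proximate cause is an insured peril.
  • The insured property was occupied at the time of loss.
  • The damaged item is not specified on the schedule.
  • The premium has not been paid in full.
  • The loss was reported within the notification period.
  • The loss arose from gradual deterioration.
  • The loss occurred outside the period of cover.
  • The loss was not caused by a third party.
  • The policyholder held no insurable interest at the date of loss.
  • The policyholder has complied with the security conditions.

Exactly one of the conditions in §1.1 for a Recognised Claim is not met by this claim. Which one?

§1.6 — Protected Claim: the loss was reported within the notification period? yes; the damaged item is specified on the schedule? no; the policyholder has complied with the security conditions? yes — 2 of 3 hold (need ≥2) → satisfied.
§1.5 — Approved Incident: [the policyholder has complied with the security conditions? yes] AND [the policyholder held an insurable interest at the date of loss? no] AND [the damaged item is specified on the schedule? no] → not satisfied.
§1.10 — Registered Damage: the premium has not been paid in full? yes; the loss arose from gradual deterioration? yes; the proximate cause is not an insured peril? no — 2 of 3 hold (need ≥2) → satisfied.
§1.4 — Listed Loss: [not a Protected Claim (§1.6)? no] OR [Approved Incident (§1.5)? no] OR [Registered Damage (§1.10)? yes] → satisfied.
§1.3 — Class-E Damage: the loss occurred outside the period of cover? yes; the damaged item is not specified on the schedule? yes; the loss was not caused by a third party? yes — 3 of 3 hold (need ≥2) → satisfied.
§1.8 — Reportable Loss: [the damaged item is specified on the schedule? no] OR [the insured property was occupied at the time of loss? yes] OR [the policyholder held an insurable interest at the date of loss? no] → satisfied.
§1.9 — Essential Event: the insured property was occupied at the time of loss? yes; Class-E Damage (§1.3)? yes; Reportable Loss (§1.8)? yes — 3 of 3 hold (need ≥2) → satisfied.
§1.1 — Recognised Claim: [not a Listed Loss (§1.4)? no] AND [Essential Event (§1.9)? yes] → not satisfied.

Listed Loss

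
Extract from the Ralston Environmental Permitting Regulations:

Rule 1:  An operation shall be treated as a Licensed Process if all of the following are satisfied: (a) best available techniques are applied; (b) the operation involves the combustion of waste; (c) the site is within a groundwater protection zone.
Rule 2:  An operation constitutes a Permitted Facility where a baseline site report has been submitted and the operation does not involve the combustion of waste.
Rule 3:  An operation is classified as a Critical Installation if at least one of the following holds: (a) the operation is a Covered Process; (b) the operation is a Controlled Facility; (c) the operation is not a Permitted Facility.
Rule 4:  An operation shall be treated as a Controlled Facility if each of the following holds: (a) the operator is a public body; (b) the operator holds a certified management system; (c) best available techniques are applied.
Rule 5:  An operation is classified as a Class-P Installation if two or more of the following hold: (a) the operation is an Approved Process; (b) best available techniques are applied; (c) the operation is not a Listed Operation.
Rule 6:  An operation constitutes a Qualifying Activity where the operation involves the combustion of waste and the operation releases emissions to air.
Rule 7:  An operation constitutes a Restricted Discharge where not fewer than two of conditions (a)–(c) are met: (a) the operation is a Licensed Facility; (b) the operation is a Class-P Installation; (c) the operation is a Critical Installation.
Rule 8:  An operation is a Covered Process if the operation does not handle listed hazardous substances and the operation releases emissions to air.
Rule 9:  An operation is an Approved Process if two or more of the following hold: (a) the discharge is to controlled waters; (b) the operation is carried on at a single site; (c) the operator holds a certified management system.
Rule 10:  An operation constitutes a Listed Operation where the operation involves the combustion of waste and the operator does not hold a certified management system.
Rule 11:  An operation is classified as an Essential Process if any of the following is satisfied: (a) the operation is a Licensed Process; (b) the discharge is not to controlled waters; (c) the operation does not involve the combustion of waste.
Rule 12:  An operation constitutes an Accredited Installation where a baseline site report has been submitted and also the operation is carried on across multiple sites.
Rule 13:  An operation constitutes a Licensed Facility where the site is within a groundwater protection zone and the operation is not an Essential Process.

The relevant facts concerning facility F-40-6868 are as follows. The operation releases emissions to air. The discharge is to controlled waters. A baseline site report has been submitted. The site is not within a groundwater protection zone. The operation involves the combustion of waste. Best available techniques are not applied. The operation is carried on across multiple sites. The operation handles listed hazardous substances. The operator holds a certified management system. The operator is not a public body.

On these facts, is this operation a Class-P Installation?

Yes

rule 9 — Approved Process: the discharge is to controlled waters? yes; the operation is carried on at a single site? no; the operator holds a certified management system? yes — 2 of 3 hold (need ≥2) → satisfied.
rule 10 — Listed Operation: [the operation involves the combustion of waste? yes] AND [the operator does not hold a certified management system? no] → not satisfied.
rule 5 — Class-P Installation: Approved Process (rule 9)? yes; best available techniques are applied? no; not a Listed Operation (rule 10)? yes — 2 of 3 hold (need ≥2) → satisfied.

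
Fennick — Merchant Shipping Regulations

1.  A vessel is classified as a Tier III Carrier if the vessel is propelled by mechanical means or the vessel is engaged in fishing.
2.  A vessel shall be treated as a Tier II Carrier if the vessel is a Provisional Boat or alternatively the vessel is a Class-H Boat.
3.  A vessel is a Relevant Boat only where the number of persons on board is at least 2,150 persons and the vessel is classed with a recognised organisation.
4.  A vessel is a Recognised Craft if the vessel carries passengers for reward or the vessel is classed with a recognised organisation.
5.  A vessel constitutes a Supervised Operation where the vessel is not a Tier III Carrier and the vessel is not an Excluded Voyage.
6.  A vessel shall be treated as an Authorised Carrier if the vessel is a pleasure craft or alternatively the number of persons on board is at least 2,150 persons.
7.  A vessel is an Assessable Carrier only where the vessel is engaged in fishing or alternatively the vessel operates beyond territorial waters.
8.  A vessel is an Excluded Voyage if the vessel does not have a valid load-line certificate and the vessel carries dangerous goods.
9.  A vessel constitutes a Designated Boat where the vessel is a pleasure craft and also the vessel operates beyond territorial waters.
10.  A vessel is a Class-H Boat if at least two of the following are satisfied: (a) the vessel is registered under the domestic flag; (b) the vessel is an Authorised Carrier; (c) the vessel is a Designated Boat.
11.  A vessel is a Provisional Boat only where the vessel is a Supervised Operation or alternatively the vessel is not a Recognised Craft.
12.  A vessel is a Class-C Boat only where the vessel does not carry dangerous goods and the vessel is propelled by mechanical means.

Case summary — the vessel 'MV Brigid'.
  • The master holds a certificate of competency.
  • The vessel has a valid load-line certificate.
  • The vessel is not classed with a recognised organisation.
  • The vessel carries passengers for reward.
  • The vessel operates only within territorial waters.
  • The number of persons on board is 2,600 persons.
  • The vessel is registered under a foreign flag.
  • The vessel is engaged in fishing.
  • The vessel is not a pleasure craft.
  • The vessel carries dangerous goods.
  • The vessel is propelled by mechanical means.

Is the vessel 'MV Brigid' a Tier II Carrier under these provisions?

Under paragraph 1: the vessel is propelled by mechanical means? yes; or the vessel is engaged in fishing? yes. So the vessel is a Tier III Carrier.
Under paragraph 8: the vessel does not have a valid load-line certificate? no; and the vessel carries dangerous goods? yes. So the vessel is not an Excluded Voyage.
Under paragraph 5: not a Tier III Carrier (paragraph 1)? no; and not an Excluded Voyage (paragraph 8)? yes. So the vessel is not a Supervised Operation.
Under paragraph 4: the vessel carries passengers for reward? yes; or the vessel is classed with a recognised organisation? no. So the vessel is a Recognised Craft.
Under paragraph 11: Supervised Operation (paragraph 5)? no; or not a Recognised Craft (paragraph 4)? no. So the vessel is not a Provisional Boat.
Under paragraph 6: the vessel is a pleasure craft? no; or number of persons on board: 2,600 persons ≥ 2,150 persons? yes. So the vessel is an Authorised Carrier.
Under paragraph 9: the vessel is a pleasure craft? no; and the vessel operates beyond territorial waters? no. So the vessel is not a Designated Boat.
Under paragraph 10: the vessel is registered under the domestic flag? no; Authorised Carrier (paragraph 6)? yes; Designated Boat (paragraph 9)? no — 1 of 3 hold (need ≥2) → not satisfied.
Under paragraph 2: Provisional Boat (paragraph 11)? no; or Class-H Boat (paragraph 10)? no. So the vessel is not a Tier II Carrier.

No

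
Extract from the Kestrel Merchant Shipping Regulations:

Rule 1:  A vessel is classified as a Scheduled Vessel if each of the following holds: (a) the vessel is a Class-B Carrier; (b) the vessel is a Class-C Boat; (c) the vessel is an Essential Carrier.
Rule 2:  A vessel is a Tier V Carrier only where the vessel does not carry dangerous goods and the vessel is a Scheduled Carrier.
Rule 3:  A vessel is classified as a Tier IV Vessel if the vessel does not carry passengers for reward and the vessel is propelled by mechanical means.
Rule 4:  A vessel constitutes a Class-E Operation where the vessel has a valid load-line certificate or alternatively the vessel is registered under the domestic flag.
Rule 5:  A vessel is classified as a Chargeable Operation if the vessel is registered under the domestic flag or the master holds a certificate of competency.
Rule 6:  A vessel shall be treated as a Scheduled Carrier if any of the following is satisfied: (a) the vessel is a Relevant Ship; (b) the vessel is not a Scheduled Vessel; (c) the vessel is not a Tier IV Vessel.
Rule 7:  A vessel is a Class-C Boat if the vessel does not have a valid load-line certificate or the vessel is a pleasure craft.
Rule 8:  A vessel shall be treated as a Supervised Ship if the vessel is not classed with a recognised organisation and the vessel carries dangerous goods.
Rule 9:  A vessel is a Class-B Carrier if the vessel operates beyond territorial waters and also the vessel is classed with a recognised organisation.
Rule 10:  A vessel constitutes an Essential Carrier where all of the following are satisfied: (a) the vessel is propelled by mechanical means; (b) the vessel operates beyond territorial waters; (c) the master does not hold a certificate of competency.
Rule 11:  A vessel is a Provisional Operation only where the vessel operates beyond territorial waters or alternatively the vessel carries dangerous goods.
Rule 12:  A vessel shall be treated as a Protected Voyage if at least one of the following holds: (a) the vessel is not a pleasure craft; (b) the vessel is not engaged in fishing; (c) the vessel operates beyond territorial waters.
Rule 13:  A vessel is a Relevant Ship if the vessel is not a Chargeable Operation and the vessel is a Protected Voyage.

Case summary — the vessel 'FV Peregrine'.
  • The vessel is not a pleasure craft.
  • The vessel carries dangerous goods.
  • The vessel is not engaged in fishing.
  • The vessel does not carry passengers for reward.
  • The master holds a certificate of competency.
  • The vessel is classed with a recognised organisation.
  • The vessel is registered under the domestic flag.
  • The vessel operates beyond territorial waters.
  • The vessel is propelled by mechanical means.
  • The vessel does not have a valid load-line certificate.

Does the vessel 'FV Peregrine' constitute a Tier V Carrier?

No

rule 5 — Chargeable Operation: [the vessel is registered under the domestic flag? yes] OR [the master holds a certificate of competency? yes] → satisfied.
rule 12 — Protected Voyage: [the vessel is not a pleasure craft? yes] OR [the vessel is not engaged in fishing? yes] OR [the vessel operates beyond territorial waters? yes] → satisfied.
rule 13 — Relevant Ship: [not a Chargeable Operation (rule 5)? no] AND [Protected Voyage (rule 12)? yes] → not satisfied.
rule 9 — Class-B Carrier: [the vessel operates beyond territorial waters? yes] AND [the vessel is classed with a recognised organisation? yes] → satisfied.
rule 7 — Class-C Boat: [the vessel does not have a valid load-line certificate? yes] OR [the vessel is a pleasure craft? no] → satisfied.
rule 10 — Essential Carrier: [the vessel is propelled by mechanical means? yes] AND [the vessel operates beyond territorial waters? yes] AND [the master does not hold a certificate of competency? no] → not satisfied.
rule 1 — Scheduled Vessel: [Class-B Carrier (rule 9)? yes] AND [Class-C Boat (rule 7)? yes] AND [Essential Carrier (rule 10)? no] → not satisfied.
rule 3 — Tier IV Vessel: [the vessel does not carry passengers for reward? yes] AND [the vessel is propelled by mechanical means? yes] → satisfied.
rule 6 — Scheduled Carrier: [Relevant Ship (rule 13)? no] OR [not a Scheduled Vessel (rule 1)? yes] OR [not a Tier IV Vessel (rule 3)? no] → satisfied.
rule 2 — Tier V Carrier: [the vessel does not carry dangerous goods? no] AND [Scheduled Carrier (rule 6)? yes] → not satisfied.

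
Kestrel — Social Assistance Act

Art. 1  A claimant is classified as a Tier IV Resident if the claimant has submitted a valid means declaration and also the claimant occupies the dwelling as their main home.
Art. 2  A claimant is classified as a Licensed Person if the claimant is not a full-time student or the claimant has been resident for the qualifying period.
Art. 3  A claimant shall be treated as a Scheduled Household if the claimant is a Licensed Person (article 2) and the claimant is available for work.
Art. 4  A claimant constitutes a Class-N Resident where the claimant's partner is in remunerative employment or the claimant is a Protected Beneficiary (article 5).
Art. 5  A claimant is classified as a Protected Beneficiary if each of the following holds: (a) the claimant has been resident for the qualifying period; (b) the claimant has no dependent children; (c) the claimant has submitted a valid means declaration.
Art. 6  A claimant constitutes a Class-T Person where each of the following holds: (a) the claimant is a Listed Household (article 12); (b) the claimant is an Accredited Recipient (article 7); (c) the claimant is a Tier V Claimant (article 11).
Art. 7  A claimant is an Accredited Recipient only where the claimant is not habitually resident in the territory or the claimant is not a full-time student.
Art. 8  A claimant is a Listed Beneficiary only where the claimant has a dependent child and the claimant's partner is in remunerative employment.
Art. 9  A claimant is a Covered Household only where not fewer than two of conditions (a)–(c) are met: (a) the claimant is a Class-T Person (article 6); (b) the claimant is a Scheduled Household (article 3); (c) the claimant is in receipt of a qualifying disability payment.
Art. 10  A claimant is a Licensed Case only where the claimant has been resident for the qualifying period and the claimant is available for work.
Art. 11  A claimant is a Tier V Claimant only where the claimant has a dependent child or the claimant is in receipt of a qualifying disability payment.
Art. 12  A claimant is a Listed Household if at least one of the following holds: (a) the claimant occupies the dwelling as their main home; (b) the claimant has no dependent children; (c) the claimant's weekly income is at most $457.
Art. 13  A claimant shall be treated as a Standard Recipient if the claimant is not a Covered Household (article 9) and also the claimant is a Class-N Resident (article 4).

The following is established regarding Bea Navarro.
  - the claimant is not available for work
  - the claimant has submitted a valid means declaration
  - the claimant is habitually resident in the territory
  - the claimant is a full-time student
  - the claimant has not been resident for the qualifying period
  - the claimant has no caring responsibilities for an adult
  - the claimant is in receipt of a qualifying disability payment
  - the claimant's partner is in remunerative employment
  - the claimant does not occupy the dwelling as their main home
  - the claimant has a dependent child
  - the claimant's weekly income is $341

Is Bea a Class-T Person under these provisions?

article 12 — Listed Household: [the claimant occupies the dwelling as their main home? no] OR [the claimant has no dependent children? no] OR [claimant's weekly income: $341 ≤ $457? yes] → satisfied.
article 7 — Accredited Recipient: [the claimant is not habitually resident in the territory? no] OR [the claimant is not a full-time student? no] → not satisfied.
article 11 — Tier V Claimant: [the claimant has a dependent child? yes] OR [the claimant is in receipt of a qualifying disability payment? yes] → satisfied.
article 6 — Class-T Person: [Listed Household (article 12)? yes] AND [Accredited Recipient (article 7)? no] AND [Tier V Claimant (article 11)? yes] → not satisfied.

No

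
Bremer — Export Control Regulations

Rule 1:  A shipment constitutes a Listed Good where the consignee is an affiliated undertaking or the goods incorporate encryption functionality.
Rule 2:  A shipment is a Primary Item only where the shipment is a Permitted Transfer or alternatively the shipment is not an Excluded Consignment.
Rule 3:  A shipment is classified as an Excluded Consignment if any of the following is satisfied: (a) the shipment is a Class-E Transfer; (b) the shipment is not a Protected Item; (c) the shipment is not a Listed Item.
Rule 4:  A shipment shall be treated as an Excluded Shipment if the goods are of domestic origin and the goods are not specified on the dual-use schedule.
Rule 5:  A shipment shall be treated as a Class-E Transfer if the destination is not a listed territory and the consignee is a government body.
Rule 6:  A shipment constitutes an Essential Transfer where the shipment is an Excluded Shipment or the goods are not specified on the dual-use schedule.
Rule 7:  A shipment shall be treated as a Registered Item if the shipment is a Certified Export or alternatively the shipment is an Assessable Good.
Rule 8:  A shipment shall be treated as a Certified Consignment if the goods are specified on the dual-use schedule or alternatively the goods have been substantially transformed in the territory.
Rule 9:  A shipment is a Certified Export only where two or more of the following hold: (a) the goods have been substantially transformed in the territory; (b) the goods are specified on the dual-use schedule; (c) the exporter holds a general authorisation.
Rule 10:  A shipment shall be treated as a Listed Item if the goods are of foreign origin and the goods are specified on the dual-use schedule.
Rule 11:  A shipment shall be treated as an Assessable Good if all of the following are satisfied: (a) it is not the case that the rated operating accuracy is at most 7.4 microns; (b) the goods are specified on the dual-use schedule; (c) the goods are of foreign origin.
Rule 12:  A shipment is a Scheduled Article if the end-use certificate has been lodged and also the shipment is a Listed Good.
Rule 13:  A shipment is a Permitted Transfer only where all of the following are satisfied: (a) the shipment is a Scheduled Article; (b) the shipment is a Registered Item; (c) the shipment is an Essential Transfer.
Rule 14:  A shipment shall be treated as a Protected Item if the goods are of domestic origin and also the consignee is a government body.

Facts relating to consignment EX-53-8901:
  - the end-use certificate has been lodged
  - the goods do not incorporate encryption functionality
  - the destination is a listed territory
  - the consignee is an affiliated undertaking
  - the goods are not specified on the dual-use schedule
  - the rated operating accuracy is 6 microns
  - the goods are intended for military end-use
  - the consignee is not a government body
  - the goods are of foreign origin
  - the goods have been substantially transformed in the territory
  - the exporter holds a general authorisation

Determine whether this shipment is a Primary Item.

rule 1 — Listed Good: [the consignee is an affiliated undertaking? yes] OR [the goods incorporate encryption functionality? no] → satisfied.
rule 12 — Scheduled Article: [the end-use certificate has been lodged? yes] AND [Listed Good (rule 1)? yes] → satisfied.
rule 9 — Certified Export: the goods have been substantially transformed in the territory? yes; the goods are specified on the dual-use schedule? no; the exporter holds a general authorisation? yes — 2 of 3 hold (need ≥2) → satisfied.
rule 11 — Assessable Good: [rated operating accuracy: 6 microns ≤ 7.4 microns? yes, so negated condition no] AND [the goods are specified on the dual-use schedule? no] AND [the goods are of foreign origin? yes] → not satisfied.
rule 7 — Registered Item: [Certified Export (rule 9)? yes] OR [Assessable Good (rule 11)? no] → satisfied.
rule 4 — Excluded Shipment: [the goods are of domestic origin? no] AND [the goods are not specified on the dual-use schedule? yes] → not satisfied.
rule 6 — Essential Transfer: [Excluded Shipment (rule 4)? no] OR [the goods are not specified on the dual-use schedule? yes] → satisfied.
rule 13 — Permitted Transfer: [Scheduled Article (rule 12)? yes] AND [Registered Item (rule 7)? yes] AND [Essential Transfer (rule 6)? yes] → satisfied.
rule 5 — Class-E Transfer: [the destination is not a listed territory? no] AND [the consignee is a government body? no] → not satisfied.
rule 14 — Protected Item: [the goods are of domestic origin? no] AND [the consignee is a government body? no] → not satisfied.
rule 10 — Listed Item: [the goods are of foreign origin? yes] AND [the goods are specified on the dual-use schedule? no] → not satisfied.
rule 3 — Excluded Consignment: [Class-E Transfer (rule 5)? no] OR [not a Protected Item (rule 14)? yes] OR [not a Listed Item (rule 10)? yes] → satisfied.
rule 2 — Primary Item: [Permitted Transfer (rule 13)? yes] OR [not an Excluded Consignment (rule 3)? no] → satisfied.

Yes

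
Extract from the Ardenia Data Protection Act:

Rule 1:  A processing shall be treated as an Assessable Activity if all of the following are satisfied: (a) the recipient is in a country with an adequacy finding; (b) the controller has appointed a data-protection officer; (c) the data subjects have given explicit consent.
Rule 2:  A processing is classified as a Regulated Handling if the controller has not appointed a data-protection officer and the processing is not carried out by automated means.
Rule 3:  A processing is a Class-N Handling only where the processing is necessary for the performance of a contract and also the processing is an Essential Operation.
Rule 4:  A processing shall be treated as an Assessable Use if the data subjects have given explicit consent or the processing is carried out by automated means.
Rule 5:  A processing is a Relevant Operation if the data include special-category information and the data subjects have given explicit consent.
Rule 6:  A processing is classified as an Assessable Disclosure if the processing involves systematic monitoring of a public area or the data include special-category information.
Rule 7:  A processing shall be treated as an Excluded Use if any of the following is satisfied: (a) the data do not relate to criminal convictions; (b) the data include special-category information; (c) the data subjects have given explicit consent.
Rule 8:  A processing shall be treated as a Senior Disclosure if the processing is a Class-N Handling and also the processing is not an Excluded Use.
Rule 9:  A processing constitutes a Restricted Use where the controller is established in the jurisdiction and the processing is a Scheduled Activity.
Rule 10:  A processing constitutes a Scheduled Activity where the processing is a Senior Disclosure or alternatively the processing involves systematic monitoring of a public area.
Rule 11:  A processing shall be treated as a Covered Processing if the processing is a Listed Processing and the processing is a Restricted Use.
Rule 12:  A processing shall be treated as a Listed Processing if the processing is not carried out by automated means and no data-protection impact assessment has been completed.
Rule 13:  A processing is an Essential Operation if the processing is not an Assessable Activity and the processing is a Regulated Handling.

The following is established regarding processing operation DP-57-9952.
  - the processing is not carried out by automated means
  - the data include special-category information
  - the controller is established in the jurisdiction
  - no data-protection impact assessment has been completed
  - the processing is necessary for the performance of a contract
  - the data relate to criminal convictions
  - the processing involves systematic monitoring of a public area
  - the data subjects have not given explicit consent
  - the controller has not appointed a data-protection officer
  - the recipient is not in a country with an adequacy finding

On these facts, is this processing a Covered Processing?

Yes

rule 12 — Listed Processing: [the processing is not carried out by automated means? yes] AND [no data-protection impact assessment has been completed? yes] → satisfied.
rule 1 — Assessable Activity: [the recipient is in a country with an adequacy finding? no] AND [the controller has appointed a data-protection officer? no] AND [the data subjects have given explicit consent? no] → not satisfied.
rule 2 — Regulated Handling: [the controller has not appointed a data-protection officer? yes] AND [the processing is not carried out by automated means? yes] → satisfied.
rule 13 — Essential Operation: [not an Assessable Activity (rule 1)? yes] AND [Regulated Handling (rule 2)? yes] → satisfied.
rule 3 — Class-N Handling: [the processing is necessary for the performance of a contract? yes] AND [Essential Operation (rule 13)? yes] → satisfied.
rule 7 — Excluded Use: [the data do not relate to criminal convictions? no] OR [the data include special-category information? yes] OR [the data subjects have given explicit consent? no] → satisfied.
rule 8 — Senior Disclosure: [Class-N Handling (rule 3)? yes] AND [not an Excluded Use (rule 7)? no] → not satisfied.
rule 10 — Scheduled Activity: [Senior Disclosure (rule 8)? no] OR [the processing involves systematic monitoring of a public area? yes] → satisfied.
rule 9 — Restricted Use: [the controller is established in the jurisdiction? yes] AND [Scheduled Activity (rule 10)? yes] → satisfied.
rule 11 — Covered Processing: [Listed Processing (rule 12)? yes] AND [Restricted Use (rule 9)? yes] → satisfied.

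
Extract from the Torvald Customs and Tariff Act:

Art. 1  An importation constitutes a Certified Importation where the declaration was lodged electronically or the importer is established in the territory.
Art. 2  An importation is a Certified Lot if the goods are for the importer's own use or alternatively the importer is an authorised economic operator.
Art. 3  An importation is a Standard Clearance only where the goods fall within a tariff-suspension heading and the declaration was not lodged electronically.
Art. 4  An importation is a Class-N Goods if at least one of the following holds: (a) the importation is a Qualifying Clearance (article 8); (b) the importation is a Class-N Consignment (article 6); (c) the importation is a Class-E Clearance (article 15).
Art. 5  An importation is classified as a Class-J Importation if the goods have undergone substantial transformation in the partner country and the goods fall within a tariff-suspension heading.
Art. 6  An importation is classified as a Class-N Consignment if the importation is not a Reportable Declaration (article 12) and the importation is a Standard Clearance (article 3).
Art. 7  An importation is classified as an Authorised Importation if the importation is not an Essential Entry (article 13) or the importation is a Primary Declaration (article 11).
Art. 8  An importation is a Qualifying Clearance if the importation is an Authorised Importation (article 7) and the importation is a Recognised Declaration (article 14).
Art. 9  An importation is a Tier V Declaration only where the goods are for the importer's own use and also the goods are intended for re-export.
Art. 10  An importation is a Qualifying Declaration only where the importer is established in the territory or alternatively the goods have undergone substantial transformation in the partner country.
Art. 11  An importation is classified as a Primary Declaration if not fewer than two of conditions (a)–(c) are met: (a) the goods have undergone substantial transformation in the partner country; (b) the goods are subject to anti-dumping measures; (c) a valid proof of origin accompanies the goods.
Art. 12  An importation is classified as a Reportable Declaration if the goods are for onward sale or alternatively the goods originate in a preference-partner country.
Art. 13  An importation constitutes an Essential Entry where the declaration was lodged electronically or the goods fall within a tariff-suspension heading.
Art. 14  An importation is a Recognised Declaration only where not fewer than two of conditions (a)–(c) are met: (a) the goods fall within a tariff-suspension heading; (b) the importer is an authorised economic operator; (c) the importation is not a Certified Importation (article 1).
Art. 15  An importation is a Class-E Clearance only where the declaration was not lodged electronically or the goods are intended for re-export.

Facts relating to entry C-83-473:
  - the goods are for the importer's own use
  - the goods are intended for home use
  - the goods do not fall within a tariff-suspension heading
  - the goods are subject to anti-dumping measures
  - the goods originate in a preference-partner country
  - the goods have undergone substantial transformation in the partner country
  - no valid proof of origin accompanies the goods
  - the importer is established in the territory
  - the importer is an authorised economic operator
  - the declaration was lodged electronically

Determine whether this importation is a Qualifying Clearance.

No

article 13 — Essential Entry: [the declaration was lodged electronically? yes] OR [the goods fall within a tariff-suspension heading? no] → satisfied.
article 11 — Primary Declaration: the goods have undergone substantial transformation in the partner country? yes; the goods are subject to anti-dumping measures? yes; a valid proof of origin accompanies the goods? no — 2 of 3 hold (need ≥2) → satisfied.
article 7 — Authorised Importation: [not an Essential Entry (article 13)? no] OR [Primary Declaration (article 11)? yes] → satisfied.
article 1 — Certified Importation: [the declaration was lodged electronically? yes] OR [the importer is established in the territory? yes] → satisfied.
article 14 — Recognised Declaration: the goods fall within a tariff-suspension heading? no; the importer is an authorised economic operator? yes; not a Certified Importation (article 1)? no — 1 of 3 hold (need ≥2) → not satisfied.
article 8 — Qualifying Clearance: [Authorised Importation (article 7)? yes] AND [Recognised Declaration (article 14)? no] → not satisfied.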